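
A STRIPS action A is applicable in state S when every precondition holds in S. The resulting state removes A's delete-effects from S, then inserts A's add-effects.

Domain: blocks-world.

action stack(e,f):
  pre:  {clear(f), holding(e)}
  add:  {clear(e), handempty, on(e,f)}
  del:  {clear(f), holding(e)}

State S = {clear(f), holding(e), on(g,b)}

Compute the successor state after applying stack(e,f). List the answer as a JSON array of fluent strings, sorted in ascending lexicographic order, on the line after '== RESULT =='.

Progress:
  pre ⊆ S: {clear(f), holding(e)} ⊆ S  — applicable
  S \ del = {on(g,b)}
  ∪ add   = {clear(e), handempty, on(e,f), on(g,b)}

== RESULT ==
["clear(e)", "handempty", "on(e,f)", "on(g,b)"]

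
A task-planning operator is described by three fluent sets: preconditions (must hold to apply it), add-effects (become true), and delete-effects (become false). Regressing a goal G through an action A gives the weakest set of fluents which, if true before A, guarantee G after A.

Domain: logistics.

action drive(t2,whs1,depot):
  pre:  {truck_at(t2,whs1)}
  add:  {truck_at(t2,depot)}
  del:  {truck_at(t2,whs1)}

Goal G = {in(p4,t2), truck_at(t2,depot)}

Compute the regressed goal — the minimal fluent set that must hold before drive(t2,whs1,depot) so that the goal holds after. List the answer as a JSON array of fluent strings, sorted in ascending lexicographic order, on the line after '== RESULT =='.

Compute (G \ add) ∪ pre:
  G ∩ del = {}  (empty — regression defined)
  G \ add = {in(p4,t2), truck_at(t2,depot)} \ {truck_at(t2,depot)} = {in(p4,t2)}
  ∪ pre   = {in(p4,t2)} ∪ {truck_at(t2,whs1)}
          = {in(p4,t2), truck_at(t2,whs1)}

== RESULT ==
["in(p4,t2)", "truck_at(t2,whs1)"]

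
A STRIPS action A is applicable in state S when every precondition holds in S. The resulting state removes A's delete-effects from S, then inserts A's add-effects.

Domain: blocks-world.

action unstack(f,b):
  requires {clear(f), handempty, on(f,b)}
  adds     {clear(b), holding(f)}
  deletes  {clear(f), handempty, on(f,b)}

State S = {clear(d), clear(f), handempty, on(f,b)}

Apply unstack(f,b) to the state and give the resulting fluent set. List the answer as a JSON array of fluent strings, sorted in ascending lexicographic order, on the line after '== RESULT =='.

Compute (S \ del) ∪ add:
  pre ⊆ S: {clear(f), handempty, on(f,b)} ⊆ S  — applicable
  S \ del = {clear(d)}
  ∪ add   = {clear(b), clear(d), holding(f)}

== RESULT ==
["clear(b)", "clear(d)", "holding(f)"]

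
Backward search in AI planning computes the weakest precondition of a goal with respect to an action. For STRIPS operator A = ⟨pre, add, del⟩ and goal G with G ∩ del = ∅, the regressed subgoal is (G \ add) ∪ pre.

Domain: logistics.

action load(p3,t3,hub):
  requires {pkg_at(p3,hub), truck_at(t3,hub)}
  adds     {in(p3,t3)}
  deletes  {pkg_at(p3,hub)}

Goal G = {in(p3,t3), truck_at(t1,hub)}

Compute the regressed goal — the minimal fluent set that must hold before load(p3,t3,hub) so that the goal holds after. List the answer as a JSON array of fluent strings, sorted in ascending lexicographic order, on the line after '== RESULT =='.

Regress:
  G ∩ del = {}  (empty — regression defined)
  G \ add = {in(p3,t3), truck_at(t1,hub)} \ {in(p3,t3)} = {truck_at(t1,hub)}
  ∪ pre   = {truck_at(t1,hub)} ∪ {pkg_at(p3,hub), truck_at(t3,hub)}
          = {pkg_at(p3,hub), truck_at(t1,hub), truck_at(t3,hub)}

== RESULT ==
["pkg_at(p3,hub)", "truck_at(t1,hub)", "truck_at(t3,hub)"]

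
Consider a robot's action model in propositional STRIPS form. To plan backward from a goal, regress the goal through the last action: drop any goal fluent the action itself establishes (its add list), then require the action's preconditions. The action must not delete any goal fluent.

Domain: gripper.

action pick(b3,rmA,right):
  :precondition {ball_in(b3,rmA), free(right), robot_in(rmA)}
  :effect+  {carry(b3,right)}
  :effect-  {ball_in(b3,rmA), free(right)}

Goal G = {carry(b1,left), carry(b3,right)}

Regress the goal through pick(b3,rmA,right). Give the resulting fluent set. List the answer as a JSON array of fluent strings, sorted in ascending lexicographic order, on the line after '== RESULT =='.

Compute (G \ add) ∪ pre:
  G ∩ del = {}  (empty — regression defined)
  G \ add = {carry(b1,left), carry(b3,right)} \ {carry(b3,right)} = {carry(b1,left)}
  ∪ pre   = {carry(b1,left)} ∪ {ball_in(b3,rmA), free(right), robot_in(rmA)}
          = {ball_in(b3,rmA), carry(b1,left), free(right), robot_in(rmA)}

== RESULT ==
["ball_in(b3,rmA)", "carry(b1,left)", "free(right)", "robot_in(rmA)"]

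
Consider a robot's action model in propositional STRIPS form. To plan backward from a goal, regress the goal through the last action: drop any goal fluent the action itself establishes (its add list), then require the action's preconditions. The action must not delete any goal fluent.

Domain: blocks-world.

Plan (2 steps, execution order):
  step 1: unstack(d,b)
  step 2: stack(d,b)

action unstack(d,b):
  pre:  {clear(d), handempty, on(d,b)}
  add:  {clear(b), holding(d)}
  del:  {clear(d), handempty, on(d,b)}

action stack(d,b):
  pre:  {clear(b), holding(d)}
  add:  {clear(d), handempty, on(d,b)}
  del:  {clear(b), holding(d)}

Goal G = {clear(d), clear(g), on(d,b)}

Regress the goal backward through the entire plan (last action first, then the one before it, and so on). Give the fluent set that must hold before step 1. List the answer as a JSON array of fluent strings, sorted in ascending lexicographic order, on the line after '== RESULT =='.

Work backward from the goal:
  through step 2 (stack(d,b)): drop {clear(d), on(d,b)}, keep {clear(g)}, require {clear(b), holding(d)}
    → {clear(b), clear(g), holding(d)}
  through step 1 (unstack(d,b)): drop {clear(b), holding(d)}, keep {clear(g)}, require {clear(d), handempty, on(d,b)}
    → {clear(d), clear(g), handempty, on(d,b)}

== RESULT ==
["clear(d)", "clear(g)", "handempty", "on(d,b)"]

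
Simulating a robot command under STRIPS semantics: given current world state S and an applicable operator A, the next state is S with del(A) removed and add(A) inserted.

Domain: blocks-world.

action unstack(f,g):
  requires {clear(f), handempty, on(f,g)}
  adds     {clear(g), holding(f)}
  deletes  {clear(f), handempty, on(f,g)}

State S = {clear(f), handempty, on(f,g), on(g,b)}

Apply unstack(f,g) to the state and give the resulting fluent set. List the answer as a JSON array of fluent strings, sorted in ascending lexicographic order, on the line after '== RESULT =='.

Progress:
  pre ⊆ S: {clear(f), handempty, on(f,g)} ⊆ S  — applicable
  S \ del = {on(g,b)}
  ∪ add   = {clear(g), holding(f), on(g,b)}

== RESULT ==
["clear(g)", "holding(f)", "on(g,b)"]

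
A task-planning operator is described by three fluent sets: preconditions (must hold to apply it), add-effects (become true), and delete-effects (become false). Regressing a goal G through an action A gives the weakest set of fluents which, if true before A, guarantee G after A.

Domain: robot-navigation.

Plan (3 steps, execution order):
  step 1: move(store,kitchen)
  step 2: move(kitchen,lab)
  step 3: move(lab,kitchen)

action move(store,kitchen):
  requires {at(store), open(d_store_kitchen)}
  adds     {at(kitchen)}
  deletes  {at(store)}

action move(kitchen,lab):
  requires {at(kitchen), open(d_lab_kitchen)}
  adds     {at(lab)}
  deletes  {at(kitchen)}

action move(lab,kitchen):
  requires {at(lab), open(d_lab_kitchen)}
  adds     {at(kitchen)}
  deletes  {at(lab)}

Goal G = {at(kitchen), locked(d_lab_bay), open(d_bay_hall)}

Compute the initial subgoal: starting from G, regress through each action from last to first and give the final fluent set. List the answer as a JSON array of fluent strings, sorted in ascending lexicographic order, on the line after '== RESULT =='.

Work backward from the goal:
  through step 3 (move(lab,kitchen)): drop {at(kitchen)}, keep {locked(d_lab_bay), open(d_bay_hall)}, require {at(lab), open(d_lab_kitchen)}
    → {at(lab), locked(d_lab_bay), open(d_bay_hall), open(d_lab_kitchen)}
  through step 2 (move(kitchen,lab)): drop {at(lab)}, keep {locked(d_lab_bay), open(d_bay_hall), open(d_lab_kitchen)}, require {at(kitchen), open(d_lab_kitchen)}
    → {at(kitchen), locked(d_lab_bay), open(d_bay_hall), open(d_lab_kitchen)}
  through step 1 (move(store,kitchen)): drop {at(kitchen)}, keep {locked(d_lab_bay), open(d_bay_hall), open(d_lab_kitchen)}, require {at(store), open(d_store_kitchen)}
    → {at(store), locked(d_lab_bay), open(d_bay_hall), open(d_lab_kitchen), open(d_store_kitchen)}

== RESULT ==
["at(store)", "locked(d_lab_bay)", "open(d_bay_hall)", "open(d_lab_kitchen)", "open(d_store_kitchen)"]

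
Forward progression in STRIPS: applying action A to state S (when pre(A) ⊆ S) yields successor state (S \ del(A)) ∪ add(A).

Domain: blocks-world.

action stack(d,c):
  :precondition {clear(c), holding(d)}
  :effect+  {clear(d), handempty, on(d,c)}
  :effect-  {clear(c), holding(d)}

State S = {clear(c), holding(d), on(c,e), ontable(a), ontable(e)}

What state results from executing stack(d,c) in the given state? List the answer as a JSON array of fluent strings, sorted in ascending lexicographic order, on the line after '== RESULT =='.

Compute (S \ del) ∪ add:
  pre ⊆ S: {clear(c), holding(d)} ⊆ S  — applicable
  S \ del = {on(c,e), ontable(a), ontable(e)}
  ∪ add   = {clear(d), handempty, on(c,e), on(d,c), ontable(a), ontable(e)}

== RESULT ==
["clear(d)", "handempty", "on(c,e)", "on(d,c)", "ontable(a)", "ontable(e)"]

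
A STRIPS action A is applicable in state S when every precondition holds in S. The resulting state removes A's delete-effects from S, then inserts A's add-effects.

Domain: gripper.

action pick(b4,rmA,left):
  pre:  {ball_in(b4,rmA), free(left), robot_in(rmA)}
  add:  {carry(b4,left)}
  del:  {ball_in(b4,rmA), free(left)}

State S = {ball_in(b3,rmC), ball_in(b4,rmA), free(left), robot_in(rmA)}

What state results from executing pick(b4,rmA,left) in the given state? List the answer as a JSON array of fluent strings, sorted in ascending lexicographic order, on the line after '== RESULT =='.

Progress:
  pre ⊆ S: {ball_in(b4,rmA), free(left), robot_in(rmA)} ⊆ S  — applicable
  S \ del = {ball_in(b3,rmC), robot_in(rmA)}
  ∪ add   = {ball_in(b3,rmC), carry(b4,left), robot_in(rmA)}

== RESULT ==
["ball_in(b3,rmC)", "carry(b4,left)", "robot_in(rmA)"]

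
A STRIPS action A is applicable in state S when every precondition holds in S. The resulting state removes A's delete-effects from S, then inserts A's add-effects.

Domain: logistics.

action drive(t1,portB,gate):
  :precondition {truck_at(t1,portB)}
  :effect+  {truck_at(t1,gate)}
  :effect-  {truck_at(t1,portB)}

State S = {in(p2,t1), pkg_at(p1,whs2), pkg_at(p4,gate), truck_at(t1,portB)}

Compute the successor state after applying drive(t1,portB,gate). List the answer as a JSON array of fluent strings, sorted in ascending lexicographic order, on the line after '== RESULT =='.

Compute (S \ del) ∪ add:
  pre ⊆ S: {truck_at(t1,portB)} ⊆ S  — applicable
  S \ del = {in(p2,t1), pkg_at(p1,whs2), pkg_at(p4,gate)}
  ∪ add   = {in(p2,t1), pkg_at(p1,whs2), pkg_at(p4,gate), truck_at(t1,gate)}

== RESULT ==
["in(p2,t1)", "pkg_at(p1,whs2)", "pkg_at(p4,gate)", "truck_at(t1,gate)"]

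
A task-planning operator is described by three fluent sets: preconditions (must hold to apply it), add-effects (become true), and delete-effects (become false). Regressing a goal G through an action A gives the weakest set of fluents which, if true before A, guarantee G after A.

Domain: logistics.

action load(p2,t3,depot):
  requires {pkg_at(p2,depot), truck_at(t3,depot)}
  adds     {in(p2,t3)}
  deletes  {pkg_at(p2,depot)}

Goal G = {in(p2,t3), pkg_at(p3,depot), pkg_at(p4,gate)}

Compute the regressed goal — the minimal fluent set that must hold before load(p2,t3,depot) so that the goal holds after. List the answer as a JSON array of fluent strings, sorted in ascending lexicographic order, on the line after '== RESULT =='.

Compute (G \ add) ∪ pre:
  G ∩ del = {}  (empty — regression defined)
  G \ add = {in(p2,t3), pkg_at(p3,depot), pkg_at(p4,gate)} \ {in(p2,t3)} = {pkg_at(p3,depot), pkg_at(p4,gate)}
  ∪ pre   = {pkg_at(p3,depot), pkg_at(p4,gate)} ∪ {pkg_at(p2,depot), truck_at(t3,depot)}
          = {pkg_at(p2,depot), pkg_at(p3,depot), pkg_at(p4,gate), truck_at(t3,depot)}

== RESULT ==
["pkg_at(p2,depot)", "pkg_at(p3,depot)", "pkg_at(p4,gate)", "truck_at(t3,depot)"]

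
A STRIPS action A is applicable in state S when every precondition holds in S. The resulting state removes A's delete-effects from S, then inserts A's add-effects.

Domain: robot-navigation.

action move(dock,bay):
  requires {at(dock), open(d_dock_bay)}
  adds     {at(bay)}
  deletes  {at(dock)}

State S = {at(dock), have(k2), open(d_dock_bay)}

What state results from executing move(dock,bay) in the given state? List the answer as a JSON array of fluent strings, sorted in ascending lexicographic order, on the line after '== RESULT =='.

Compute (S \ del) ∪ add:
  pre ⊆ S: {at(dock), open(d_dock_bay)} ⊆ S  — applicable
  S \ del = {have(k2), open(d_dock_bay)}
  ∪ add   = {at(bay), have(k2), open(d_dock_bay)}

== RESULT ==
["at(bay)", "have(k2)", "open(d_dock_bay)"]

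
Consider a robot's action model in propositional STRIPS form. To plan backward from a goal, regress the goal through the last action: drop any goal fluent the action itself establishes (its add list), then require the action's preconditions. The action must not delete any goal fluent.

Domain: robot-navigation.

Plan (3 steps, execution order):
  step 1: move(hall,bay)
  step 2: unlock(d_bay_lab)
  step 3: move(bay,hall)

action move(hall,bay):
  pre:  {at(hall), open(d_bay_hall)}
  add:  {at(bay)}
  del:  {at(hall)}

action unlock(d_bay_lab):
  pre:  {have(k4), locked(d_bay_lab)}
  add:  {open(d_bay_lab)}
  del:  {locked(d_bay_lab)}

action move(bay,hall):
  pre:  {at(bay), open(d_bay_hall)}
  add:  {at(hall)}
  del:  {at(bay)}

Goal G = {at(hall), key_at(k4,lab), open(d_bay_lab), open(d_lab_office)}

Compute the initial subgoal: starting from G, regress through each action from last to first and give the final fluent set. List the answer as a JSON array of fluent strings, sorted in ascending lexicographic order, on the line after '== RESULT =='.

Work backward from the goal:
  through step 3 (move(bay,hall)): drop {at(hall)}, keep {key_at(k4,lab), open(d_bay_lab), open(d_lab_office)}, require {at(bay), open(d_bay_hall)}
    → {at(bay), key_at(k4,lab), open(d_bay_hall), open(d_bay_lab), open(d_lab_office)}
  through step 2 (unlock(d_bay_lab)): drop {open(d_bay_lab)}, keep {at(bay), key_at(k4,lab), open(d_bay_hall), open(d_lab_office)}, require {have(k4), locked(d_bay_lab)}
    → {at(bay), have(k4), key_at(k4,lab), locked(d_bay_lab), open(d_bay_hall), open(d_lab_office)}
  through step 1 (move(hall,bay)): drop {at(bay)}, keep {have(k4), key_at(k4,lab), locked(d_bay_lab), open(d_bay_hall), open(d_lab_office)}, require {at(hall), open(d_bay_hall)}
    → {at(hall), have(k4), key_at(k4,lab), locked(d_bay_lab), open(d_bay_hall), open(d_lab_office)}

== RESULT ==
["at(hall)", "have(k4)", "key_at(k4,lab)", "locked(d_bay_lab)", "open(d_bay_hall)", "open(d_lab_office)"]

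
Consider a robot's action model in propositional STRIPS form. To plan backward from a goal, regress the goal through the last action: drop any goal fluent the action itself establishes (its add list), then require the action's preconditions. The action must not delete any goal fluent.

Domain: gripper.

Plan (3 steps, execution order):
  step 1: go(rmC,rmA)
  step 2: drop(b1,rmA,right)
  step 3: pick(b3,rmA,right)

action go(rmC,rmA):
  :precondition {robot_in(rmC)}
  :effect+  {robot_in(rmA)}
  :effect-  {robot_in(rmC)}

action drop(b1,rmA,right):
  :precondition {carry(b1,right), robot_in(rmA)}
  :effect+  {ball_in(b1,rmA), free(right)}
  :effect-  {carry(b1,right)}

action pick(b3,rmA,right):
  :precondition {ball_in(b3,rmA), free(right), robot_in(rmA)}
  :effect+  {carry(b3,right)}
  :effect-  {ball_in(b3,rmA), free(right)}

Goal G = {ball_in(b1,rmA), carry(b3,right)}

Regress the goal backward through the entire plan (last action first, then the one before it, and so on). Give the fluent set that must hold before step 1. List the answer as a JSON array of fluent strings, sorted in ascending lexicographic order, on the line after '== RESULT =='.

Regress step by step:
  through step 3 (pick(b3,rmA,right)): drop {carry(b3,right)}, keep {ball_in(b1,rmA)}, require {ball_in(b3,rmA), free(right), robot_in(rmA)}
    → {ball_in(b1,rmA), ball_in(b3,rmA), free(right), robot_in(rmA)}
  through step 2 (drop(b1,rmA,right)): drop {ball_in(b1,rmA), free(right)}, keep {ball_in(b3,rmA), robot_in(rmA)}, require {carry(b1,right), robot_in(rmA)}
    → {ball_in(b3,rmA), carry(b1,right), robot_in(rmA)}
  through step 1 (go(rmC,rmA)): drop {robot_in(rmA)}, keep {ball_in(b3,rmA), carry(b1,right)}, require {robot_in(rmC)}
    → {ball_in(b3,rmA), carry(b1,right), robot_in(rmC)}

== RESULT ==
["ball_in(b3,rmA)", "carry(b1,right)", "robot_in(rmC)"]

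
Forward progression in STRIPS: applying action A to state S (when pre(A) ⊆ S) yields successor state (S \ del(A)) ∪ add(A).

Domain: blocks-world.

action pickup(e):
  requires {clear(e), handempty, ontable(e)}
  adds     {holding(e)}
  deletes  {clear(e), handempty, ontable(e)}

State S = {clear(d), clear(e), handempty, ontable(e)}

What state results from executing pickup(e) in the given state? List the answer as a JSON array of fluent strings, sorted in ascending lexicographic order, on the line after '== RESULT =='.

Compute (S \ del) ∪ add:
  pre ⊆ S: {clear(e), handempty, ontable(e)} ⊆ S  — applicable
  S \ del = {clear(d)}
  ∪ add   = {clear(d), holding(e)}

== RESULT ==
["clear(d)", "holding(e)"]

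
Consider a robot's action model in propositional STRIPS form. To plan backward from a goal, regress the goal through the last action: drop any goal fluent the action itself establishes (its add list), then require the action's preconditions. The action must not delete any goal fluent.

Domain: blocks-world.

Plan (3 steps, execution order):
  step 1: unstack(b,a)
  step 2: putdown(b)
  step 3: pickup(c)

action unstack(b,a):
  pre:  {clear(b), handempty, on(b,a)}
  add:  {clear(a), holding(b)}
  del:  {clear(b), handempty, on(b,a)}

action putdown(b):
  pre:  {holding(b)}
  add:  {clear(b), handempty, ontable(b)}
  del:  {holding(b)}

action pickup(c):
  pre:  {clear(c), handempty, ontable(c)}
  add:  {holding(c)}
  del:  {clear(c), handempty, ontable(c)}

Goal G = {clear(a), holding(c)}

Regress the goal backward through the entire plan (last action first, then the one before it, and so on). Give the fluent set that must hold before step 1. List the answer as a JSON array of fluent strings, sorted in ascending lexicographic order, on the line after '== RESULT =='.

Work backward from the goal:
  through step 3 (pickup(c)): drop {holding(c)}, keep {clear(a)}, require {clear(c), handempty, ontable(c)}
    → {clear(a), clear(c), handempty, ontable(c)}
  through step 2 (putdown(b)): drop {handempty}, keep {clear(a), clear(c), ontable(c)}, require {holding(b)}
    → {clear(a), clear(c), holding(b), ontable(c)}
  through step 1 (unstack(b,a)): drop {clear(a), holding(b)}, keep {clear(c), ontable(c)}, require {clear(b), handempty, on(b,a)}
    → {clear(b), clear(c), handempty, on(b,a), ontable(c)}

== RESULT ==
["clear(b)", "clear(c)", "handempty", "on(b,a)", "ontable(c)"]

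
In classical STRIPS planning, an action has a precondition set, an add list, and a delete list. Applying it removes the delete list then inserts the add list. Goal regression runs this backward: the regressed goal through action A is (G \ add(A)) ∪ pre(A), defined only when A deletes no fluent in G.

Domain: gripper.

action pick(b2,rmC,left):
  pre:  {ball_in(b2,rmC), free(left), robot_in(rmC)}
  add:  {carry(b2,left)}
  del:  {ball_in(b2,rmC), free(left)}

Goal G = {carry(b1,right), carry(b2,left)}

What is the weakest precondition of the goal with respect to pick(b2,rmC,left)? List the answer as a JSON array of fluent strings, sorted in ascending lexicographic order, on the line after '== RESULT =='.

Compute (G \ add) ∪ pre:
  G ∩ del = {}  (empty — regression defined)
  G \ add = {carry(b1,right), carry(b2,left)} \ {carry(b2,left)} = {carry(b1,right)}
  ∪ pre   = {carry(b1,right)} ∪ {ball_in(b2,rmC), free(left), robot_in(rmC)}
          = {ball_in(b2,rmC), carry(b1,right), free(left), robot_in(rmC)}

== RESULT ==
["ball_in(b2,rmC)", "carry(b1,right)", "free(left)", "robot_in(rmC)"]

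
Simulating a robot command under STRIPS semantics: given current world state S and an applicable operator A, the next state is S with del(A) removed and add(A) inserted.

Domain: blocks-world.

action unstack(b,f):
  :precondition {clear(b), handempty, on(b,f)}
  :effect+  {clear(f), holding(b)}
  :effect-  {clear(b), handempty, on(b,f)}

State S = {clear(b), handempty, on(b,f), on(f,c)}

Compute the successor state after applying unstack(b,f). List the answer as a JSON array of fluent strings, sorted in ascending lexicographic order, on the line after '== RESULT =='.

Compute (S \ del) ∪ add:
  pre ⊆ S: {clear(b), handempty, on(b,f)} ⊆ S  — applicable
  S \ del = {on(f,c)}
  ∪ add   = {clear(f), holding(b), on(f,c)}

== RESULT ==
["clear(f)", "holding(b)", "on(f,c)"]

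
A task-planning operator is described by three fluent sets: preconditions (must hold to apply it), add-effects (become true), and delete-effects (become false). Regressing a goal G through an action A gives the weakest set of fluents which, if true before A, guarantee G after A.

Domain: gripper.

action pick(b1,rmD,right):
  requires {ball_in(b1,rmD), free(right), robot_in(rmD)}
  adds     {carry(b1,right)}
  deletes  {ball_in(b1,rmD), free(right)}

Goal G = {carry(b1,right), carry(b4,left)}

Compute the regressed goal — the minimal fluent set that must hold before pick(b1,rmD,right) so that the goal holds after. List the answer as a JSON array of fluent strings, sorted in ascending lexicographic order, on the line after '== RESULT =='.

Regress:
  G ∩ del = {}  (empty — regression defined)
  G \ add = {carry(b1,right), carry(b4,left)} \ {carry(b1,right)} = {carry(b4,left)}
  ∪ pre   = {carry(b4,left)} ∪ {ball_in(b1,rmD), free(right), robot_in(rmD)}
          = {ball_in(b1,rmD), carry(b4,left), free(right), robot_in(rmD)}

== RESULT ==
["ball_in(b1,rmD)", "carry(b4,left)", "free(right)", "robot_in(rmD)"]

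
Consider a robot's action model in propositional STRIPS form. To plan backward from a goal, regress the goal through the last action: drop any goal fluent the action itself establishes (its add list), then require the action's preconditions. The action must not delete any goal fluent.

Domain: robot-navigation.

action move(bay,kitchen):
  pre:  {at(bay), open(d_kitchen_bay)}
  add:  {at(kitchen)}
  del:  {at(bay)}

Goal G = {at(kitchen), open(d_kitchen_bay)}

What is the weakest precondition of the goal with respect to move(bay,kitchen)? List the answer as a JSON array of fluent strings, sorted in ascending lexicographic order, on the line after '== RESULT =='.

Compute (G \ add) ∪ pre:
  G ∩ del = {}  (empty — regression defined)
  G \ add = {at(kitchen), open(d_kitchen_bay)} \ {at(kitchen)} = {open(d_kitchen_bay)}
  ∪ pre   = {open(d_kitchen_bay)} ∪ {at(bay), open(d_kitchen_bay)}
          = {at(bay), open(d_kitchen_bay)}

== RESULT ==
["at(bay)", "open(d_kitchen_bay)"]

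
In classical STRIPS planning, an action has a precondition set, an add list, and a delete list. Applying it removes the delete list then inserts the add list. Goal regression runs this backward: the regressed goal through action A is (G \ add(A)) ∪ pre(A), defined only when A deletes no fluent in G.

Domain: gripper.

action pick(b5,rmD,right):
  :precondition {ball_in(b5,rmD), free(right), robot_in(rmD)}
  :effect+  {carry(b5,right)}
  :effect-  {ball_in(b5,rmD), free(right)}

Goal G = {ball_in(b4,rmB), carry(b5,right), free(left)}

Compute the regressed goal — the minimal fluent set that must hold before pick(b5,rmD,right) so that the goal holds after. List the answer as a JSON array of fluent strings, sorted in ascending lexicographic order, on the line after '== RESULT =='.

Regress:
  G ∩ del = {}  (empty — regression defined)
  G \ add = {ball_in(b4,rmB), carry(b5,right), free(left)} \ {carry(b5,right)} = {ball_in(b4,rmB), free(left)}
  ∪ pre   = {ball_in(b4,rmB), free(left)} ∪ {ball_in(b5,rmD), free(right), robot_in(rmD)}
          = {ball_in(b4,rmB), ball_in(b5,rmD), free(left), free(right), robot_in(rmD)}

== RESULT ==
["ball_in(b4,rmB)", "ball_in(b5,rmD)", "free(left)", "free(right)", "robot_in(rmD)"]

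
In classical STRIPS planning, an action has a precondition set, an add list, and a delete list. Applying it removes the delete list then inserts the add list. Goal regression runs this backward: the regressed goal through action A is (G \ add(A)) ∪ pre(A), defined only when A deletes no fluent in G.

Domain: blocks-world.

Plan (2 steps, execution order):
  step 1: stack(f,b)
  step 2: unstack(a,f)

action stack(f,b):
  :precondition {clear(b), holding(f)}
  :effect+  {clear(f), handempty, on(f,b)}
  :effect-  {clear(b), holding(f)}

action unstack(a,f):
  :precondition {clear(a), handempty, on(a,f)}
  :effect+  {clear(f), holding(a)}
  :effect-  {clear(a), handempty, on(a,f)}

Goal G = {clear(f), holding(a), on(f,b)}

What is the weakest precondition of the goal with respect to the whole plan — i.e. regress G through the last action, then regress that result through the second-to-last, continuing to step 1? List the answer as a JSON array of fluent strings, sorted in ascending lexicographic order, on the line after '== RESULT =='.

Work backward from the goal:
  through step 2 (unstack(a,f)): drop {clear(f), holding(a)}, keep {on(f,b)}, require {clear(a), handempty, on(a,f)}
    → {clear(a), handempty, on(a,f), on(f,b)}
  through step 1 (stack(f,b)): drop {handempty, on(f,b)}, keep {clear(a), on(a,f)}, require {clear(b), holding(f)}
    → {clear(a), clear(b), holding(f), on(a,f)}

== RESULT ==
["clear(a)", "clear(b)", "holding(f)", "on(a,f)"]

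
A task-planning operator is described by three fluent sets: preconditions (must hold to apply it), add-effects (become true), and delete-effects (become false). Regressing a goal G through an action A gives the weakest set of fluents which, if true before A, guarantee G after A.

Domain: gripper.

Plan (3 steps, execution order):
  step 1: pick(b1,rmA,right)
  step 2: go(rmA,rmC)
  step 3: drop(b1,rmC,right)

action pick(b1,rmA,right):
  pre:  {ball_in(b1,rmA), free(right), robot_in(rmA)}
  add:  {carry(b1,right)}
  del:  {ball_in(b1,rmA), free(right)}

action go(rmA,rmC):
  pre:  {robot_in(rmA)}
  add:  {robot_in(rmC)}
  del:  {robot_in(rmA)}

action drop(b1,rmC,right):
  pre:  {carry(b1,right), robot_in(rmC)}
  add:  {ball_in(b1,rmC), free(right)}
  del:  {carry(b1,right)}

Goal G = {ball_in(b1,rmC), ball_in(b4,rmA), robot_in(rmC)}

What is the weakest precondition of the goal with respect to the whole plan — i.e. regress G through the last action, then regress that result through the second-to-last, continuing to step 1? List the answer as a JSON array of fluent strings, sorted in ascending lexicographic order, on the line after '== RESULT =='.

Regress step by step:
  through step 3 (drop(b1,rmC,right)): drop {ball_in(b1,rmC)}, keep {ball_in(b4,rmA), robot_in(rmC)}, require {carry(b1,right), robot_in(rmC)}
    → {ball_in(b4,rmA), carry(b1,right), robot_in(rmC)}
  through step 2 (go(rmA,rmC)): drop {robot_in(rmC)}, keep {ball_in(b4,rmA), carry(b1,right)}, require {robot_in(rmA)}
    → {ball_in(b4,rmA), carry(b1,right), robot_in(rmA)}
  through step 1 (pick(b1,rmA,right)): drop {carry(b1,right)}, keep {ball_in(b4,rmA), robot_in(rmA)}, require {ball_in(b1,rmA), free(right), robot_in(rmA)}
    → {ball_in(b1,rmA), ball_in(b4,rmA), free(right), robot_in(rmA)}

== RESULT ==
["ball_in(b1,rmA)", "ball_in(b4,rmA)", "free(right)", "robot_in(rmA)"]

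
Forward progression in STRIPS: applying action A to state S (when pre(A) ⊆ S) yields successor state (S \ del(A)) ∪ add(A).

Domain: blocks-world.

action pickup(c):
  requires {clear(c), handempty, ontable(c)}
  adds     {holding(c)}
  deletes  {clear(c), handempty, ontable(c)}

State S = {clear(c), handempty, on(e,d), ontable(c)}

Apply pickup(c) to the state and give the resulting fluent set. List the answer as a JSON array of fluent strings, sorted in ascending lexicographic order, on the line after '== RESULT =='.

Progress:
  pre ⊆ S: {clear(c), handempty, ontable(c)} ⊆ S  — applicable
  S \ del = {on(e,d)}
  ∪ add   = {holding(c), on(e,d)}

== RESULT ==
["holding(c)", "on(e,d)"]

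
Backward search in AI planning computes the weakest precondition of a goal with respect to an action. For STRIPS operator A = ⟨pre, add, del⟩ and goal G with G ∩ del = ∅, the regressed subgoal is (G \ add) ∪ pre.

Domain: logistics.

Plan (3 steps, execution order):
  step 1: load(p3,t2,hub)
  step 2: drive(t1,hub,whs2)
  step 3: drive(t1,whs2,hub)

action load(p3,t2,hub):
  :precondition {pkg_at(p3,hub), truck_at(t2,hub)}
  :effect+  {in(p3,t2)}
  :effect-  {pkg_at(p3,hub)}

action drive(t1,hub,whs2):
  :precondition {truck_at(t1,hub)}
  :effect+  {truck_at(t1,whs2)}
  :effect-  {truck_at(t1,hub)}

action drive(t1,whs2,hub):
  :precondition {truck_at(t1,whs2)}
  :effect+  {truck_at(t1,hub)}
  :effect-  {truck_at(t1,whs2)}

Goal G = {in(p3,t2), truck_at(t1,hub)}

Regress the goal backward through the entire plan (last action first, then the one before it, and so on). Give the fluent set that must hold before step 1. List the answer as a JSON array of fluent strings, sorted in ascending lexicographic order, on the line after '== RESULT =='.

Regress step by step:
  through step 3 (drive(t1,whs2,hub)): drop {truck_at(t1,hub)}, keep {in(p3,t2)}, require {truck_at(t1,whs2)}
    → {in(p3,t2), truck_at(t1,whs2)}
  through step 2 (drive(t1,hub,whs2)): drop {truck_at(t1,whs2)}, keep {in(p3,t2)}, require {truck_at(t1,hub)}
    → {in(p3,t2), truck_at(t1,hub)}
  through step 1 (load(p3,t2,hub)): drop {in(p3,t2)}, keep {truck_at(t1,hub)}, require {pkg_at(p3,hub), truck_at(t2,hub)}
    → {pkg_at(p3,hub), truck_at(t1,hub), truck_at(t2,hub)}

== RESULT ==
["pkg_at(p3,hub)", "truck_at(t1,hub)", "truck_at(t2,hub)"]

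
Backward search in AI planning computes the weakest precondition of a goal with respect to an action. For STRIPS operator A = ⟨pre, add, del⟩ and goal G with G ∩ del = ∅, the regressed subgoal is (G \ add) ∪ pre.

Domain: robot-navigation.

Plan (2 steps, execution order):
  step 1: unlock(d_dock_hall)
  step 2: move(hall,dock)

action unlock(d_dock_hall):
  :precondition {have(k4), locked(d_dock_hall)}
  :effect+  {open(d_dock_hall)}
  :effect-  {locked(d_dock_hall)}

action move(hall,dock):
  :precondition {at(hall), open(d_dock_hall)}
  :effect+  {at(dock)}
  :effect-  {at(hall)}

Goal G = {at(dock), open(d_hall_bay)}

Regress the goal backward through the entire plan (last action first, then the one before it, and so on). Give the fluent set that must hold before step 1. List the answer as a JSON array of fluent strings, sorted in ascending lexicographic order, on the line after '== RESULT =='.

Regress step by step:
  through step 2 (move(hall,dock)): drop {at(dock)}, keep {open(d_hall_bay)}, require {at(hall), open(d_dock_hall)}
    → {at(hall), open(d_dock_hall), open(d_hall_bay)}
  through step 1 (unlock(d_dock_hall)): drop {open(d_dock_hall)}, keep {at(hall), open(d_hall_bay)}, require {have(k4), locked(d_dock_hall)}
    → {at(hall), have(k4), locked(d_dock_hall), open(d_hall_bay)}

== RESULT ==
["at(hall)", "have(k4)", "locked(d_dock_hall)", "open(d_hall_bay)"]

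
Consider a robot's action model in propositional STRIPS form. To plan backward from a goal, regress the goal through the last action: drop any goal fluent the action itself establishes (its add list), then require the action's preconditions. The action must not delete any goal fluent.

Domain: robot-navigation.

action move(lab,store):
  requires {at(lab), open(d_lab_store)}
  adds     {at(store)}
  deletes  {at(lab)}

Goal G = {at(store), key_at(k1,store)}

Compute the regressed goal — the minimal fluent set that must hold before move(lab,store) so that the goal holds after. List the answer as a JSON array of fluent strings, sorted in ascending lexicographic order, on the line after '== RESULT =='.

Compute (G \ add) ∪ pre:
  G ∩ del = {}  (empty — regression defined)
  G \ add = {at(store), key_at(k1,store)} \ {at(store)} = {key_at(k1,store)}
  ∪ pre   = {key_at(k1,store)} ∪ {at(lab), open(d_lab_store)}
          = {at(lab), key_at(k1,store), open(d_lab_store)}

== RESULT ==
["at(lab)", "key_at(k1,store)", "open(d_lab_store)"]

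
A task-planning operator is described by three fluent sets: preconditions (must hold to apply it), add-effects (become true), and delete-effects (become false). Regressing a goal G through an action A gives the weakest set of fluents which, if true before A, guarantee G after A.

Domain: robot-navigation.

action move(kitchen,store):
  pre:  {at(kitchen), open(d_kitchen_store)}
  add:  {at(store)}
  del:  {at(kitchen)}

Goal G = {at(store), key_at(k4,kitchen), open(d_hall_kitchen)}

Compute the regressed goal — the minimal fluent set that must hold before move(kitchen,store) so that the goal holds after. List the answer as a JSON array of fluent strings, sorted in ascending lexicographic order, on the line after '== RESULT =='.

Regress:
  G ∩ del = {}  (empty — regression defined)
  G \ add = {at(store), key_at(k4,kitchen), open(d_hall_kitchen)} \ {at(store)} = {key_at(k4,kitchen), open(d_hall_kitchen)}
  ∪ pre   = {key_at(k4,kitchen), open(d_hall_kitchen)} ∪ {at(kitchen), open(d_kitchen_store)}
          = {at(kitchen), key_at(k4,kitchen), open(d_hall_kitchen), open(d_kitchen_store)}

== RESULT ==
["at(kitchen)", "key_at(k4,kitchen)", "open(d_hall_kitchen)", "open(d_kitchen_store)"]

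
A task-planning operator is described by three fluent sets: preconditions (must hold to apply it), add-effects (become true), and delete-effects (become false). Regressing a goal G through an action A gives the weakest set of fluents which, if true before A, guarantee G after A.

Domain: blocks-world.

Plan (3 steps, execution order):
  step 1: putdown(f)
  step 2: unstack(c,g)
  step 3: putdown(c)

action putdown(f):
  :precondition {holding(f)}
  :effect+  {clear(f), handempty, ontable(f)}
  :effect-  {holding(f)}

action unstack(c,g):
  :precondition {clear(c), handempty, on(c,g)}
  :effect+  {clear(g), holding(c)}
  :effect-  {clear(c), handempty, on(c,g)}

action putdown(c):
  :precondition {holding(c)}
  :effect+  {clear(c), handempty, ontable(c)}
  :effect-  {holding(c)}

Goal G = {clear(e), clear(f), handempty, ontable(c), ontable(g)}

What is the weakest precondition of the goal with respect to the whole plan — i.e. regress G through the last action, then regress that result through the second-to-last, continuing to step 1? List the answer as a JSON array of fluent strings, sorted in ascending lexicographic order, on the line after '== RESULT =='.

Regress step by step:
  through step 3 (putdown(c)): drop {handempty, ontable(c)}, keep {clear(e), clear(f), ontable(g)}, require {holding(c)}
    → {clear(e), clear(f), holding(c), ontable(g)}
  through step 2 (unstack(c,g)): drop {holding(c)}, keep {clear(e), clear(f), ontable(g)}, require {clear(c), handempty, on(c,g)}
    → {clear(c), clear(e), clear(f), handempty, on(c,g), ontable(g)}
  through step 1 (putdown(f)): drop {clear(f), handempty}, keep {clear(c), clear(e), on(c,g), ontable(g)}, require {holding(f)}
    → {clear(c), clear(e), holding(f), on(c,g), ontable(g)}

== RESULT ==
["clear(c)", "clear(e)", "holding(f)", "on(c,g)", "ontable(g)"]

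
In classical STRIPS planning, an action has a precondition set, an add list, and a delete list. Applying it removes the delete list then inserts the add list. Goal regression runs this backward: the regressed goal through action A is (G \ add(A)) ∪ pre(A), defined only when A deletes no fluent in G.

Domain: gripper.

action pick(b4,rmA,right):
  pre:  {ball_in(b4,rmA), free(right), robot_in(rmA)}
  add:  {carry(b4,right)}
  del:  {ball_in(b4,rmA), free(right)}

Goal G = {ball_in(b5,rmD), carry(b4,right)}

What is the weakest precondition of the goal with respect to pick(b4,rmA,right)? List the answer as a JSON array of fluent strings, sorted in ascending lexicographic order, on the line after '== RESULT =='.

Regress:
  G ∩ del = {}  (empty — regression defined)
  G \ add = {ball_in(b5,rmD), carry(b4,right)} \ {carry(b4,right)} = {ball_in(b5,rmD)}
  ∪ pre   = {ball_in(b5,rmD)} ∪ {ball_in(b4,rmA), free(right), robot_in(rmA)}
          = {ball_in(b4,rmA), ball_in(b5,rmD), free(right), robot_in(rmA)}

== RESULT ==
["ball_in(b4,rmA)", "ball_in(b5,rmD)", "free(right)", "robot_in(rmA)"]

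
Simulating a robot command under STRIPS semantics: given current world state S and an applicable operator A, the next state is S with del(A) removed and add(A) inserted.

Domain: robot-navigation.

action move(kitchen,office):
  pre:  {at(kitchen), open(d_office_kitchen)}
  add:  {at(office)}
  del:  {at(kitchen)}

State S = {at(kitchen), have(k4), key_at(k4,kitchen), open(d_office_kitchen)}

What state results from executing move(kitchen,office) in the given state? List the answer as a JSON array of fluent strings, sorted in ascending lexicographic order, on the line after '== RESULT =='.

Compute (S \ del) ∪ add:
  pre ⊆ S: {at(kitchen), open(d_office_kitchen)} ⊆ S  — applicable
  S \ del = {have(k4), key_at(k4,kitchen), open(d_office_kitchen)}
  ∪ add   = {at(office), have(k4), key_at(k4,kitchen), open(d_office_kitchen)}

== RESULT ==
["at(office)", "have(k4)", "key_at(k4,kitchen)", "open(d_office_kitchen)"]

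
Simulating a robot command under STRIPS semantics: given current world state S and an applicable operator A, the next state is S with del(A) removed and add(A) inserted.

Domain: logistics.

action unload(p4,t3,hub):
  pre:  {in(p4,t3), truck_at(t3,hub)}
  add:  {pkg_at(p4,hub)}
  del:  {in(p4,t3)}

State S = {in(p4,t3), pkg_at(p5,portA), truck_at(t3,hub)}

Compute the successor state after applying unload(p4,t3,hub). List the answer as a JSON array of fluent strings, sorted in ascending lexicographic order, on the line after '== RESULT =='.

Compute (S \ del) ∪ add:
  pre ⊆ S: {in(p4,t3), truck_at(t3,hub)} ⊆ S  — applicable
  S \ del = {pkg_at(p5,portA), truck_at(t3,hub)}
  ∪ add   = {pkg_at(p4,hub), pkg_at(p5,portA), truck_at(t3,hub)}

== RESULT ==
["pkg_at(p4,hub)", "pkg_at(p5,portA)", "truck_at(t3,hub)"]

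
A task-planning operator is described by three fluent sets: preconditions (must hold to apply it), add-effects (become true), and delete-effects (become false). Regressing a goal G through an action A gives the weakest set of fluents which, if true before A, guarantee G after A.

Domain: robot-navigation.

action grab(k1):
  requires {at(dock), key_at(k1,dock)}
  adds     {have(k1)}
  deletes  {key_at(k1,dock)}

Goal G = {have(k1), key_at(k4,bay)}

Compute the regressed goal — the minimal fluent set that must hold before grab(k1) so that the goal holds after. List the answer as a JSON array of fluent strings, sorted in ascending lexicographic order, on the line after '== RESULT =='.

Compute (G \ add) ∪ pre:
  G ∩ del = {}  (empty — regression defined)
  G \ add = {have(k1), key_at(k4,bay)} \ {have(k1)} = {key_at(k4,bay)}
  ∪ pre   = {key_at(k4,bay)} ∪ {at(dock), key_at(k1,dock)}
          = {at(dock), key_at(k1,dock), key_at(k4,bay)}

== RESULT ==
["at(dock)", "key_at(k1,dock)", "key_at(k4,bay)"]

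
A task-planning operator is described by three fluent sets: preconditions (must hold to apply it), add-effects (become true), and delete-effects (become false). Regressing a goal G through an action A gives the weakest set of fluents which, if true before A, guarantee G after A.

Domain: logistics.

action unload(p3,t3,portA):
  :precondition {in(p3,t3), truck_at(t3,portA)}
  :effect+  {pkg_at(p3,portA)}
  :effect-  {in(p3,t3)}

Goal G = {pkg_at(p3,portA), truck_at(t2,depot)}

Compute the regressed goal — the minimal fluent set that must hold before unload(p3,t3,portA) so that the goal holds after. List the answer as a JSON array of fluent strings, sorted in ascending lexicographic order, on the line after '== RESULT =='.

Compute (G \ add) ∪ pre:
  G ∩ del = {}  (empty — regression defined)
  G \ add = {pkg_at(p3,portA), truck_at(t2,depot)} \ {pkg_at(p3,portA)} = {truck_at(t2,depot)}
  ∪ pre   = {truck_at(t2,depot)} ∪ {in(p3,t3), truck_at(t3,portA)}
          = {in(p3,t3), truck_at(t2,depot), truck_at(t3,portA)}

== RESULT ==
["in(p3,t3)", "truck_at(t2,depot)", "truck_at(t3,portA)"]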